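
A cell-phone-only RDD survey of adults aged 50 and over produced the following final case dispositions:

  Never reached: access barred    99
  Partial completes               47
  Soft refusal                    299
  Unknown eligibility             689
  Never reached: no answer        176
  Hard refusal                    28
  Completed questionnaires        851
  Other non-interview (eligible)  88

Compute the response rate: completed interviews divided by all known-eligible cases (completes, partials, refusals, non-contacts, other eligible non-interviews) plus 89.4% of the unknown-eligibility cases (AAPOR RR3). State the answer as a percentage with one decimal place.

38.6%

Refused = 28 + 299 = 327
Non-contacts = 176 + 99 = 275
Numerator → 851
Eligible (known) → 851 + 47 + 327 + 275 + 88 = 1588
e × U → 0.8940 × 689 = 615.97
Base → 1588 + 615.97 = 2203.97
RR3 = 851 / 2203.97 = 0.3861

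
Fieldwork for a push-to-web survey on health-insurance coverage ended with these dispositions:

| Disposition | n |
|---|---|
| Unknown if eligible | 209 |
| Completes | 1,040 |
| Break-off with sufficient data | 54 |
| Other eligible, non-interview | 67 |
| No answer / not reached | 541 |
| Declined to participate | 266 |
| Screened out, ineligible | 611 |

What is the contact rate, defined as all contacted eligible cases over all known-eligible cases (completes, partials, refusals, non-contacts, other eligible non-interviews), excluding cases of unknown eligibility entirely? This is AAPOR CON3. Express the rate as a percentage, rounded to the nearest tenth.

72.5%

Numerator = 1040 + 54 + 266 + 67 = 1427
Denom = 1040 + 54 + 266 + 541 + 67 = 1968
CON3 = 1427 / 1968 = 0.7251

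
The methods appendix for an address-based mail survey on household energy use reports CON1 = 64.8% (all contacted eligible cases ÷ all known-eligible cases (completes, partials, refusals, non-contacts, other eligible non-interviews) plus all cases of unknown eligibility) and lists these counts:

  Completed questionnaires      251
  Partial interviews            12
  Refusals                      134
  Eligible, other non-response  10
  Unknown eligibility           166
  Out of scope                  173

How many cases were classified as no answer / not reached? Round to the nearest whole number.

Top → 251 + 12 + 134 + 10 = 407
CON1 = 407 / D = 0.648
D = 407 / 0.648 = 628.1
Other denominator terms total 573
no answer / not reached = 628.1 − 573 ≈ 55

55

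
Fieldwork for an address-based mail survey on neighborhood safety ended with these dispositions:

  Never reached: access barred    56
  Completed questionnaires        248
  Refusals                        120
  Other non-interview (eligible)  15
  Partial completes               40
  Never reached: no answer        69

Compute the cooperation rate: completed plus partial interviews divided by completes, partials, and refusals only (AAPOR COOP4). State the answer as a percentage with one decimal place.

70.6%

No contact after all attempts = 69 + 56 = 125
Top = 248 + 40 = 288
Denominator = 248 + 40 + 120 = 408
COOP4 = 288 / 408 = 0.7059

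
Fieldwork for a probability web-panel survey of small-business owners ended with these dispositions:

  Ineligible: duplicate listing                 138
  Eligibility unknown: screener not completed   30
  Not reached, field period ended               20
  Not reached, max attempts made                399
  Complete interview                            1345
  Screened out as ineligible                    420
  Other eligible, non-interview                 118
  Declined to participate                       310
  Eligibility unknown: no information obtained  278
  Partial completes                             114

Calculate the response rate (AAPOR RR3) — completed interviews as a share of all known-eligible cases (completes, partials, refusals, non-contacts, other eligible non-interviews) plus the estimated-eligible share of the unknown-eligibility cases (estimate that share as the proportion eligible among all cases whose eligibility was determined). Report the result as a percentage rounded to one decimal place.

52.7%

Never reached = 20 + 399 = 419
Undetermined eligibility = 30 + 278 = 308
Screened out, ineligible = 420 + 138 = 558
Top = 1345
Eligible (known) = 1345 + 114 + 310 + 419 + 118 = 2306
e = 2306 / (2306 + 558) = 2306 / 2864 = 0.8052
Eligible share of unknowns = 0.8052 × 308 = 248.00
Denom = 2306 + 248.00 = 2554.00
RR3 = 1345 / 2554.00 = 0.5266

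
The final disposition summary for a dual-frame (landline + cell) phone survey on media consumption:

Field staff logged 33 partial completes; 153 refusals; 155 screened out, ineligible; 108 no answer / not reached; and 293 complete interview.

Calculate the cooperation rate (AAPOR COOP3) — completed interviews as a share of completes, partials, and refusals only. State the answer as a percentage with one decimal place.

Num = 293
Base = 293 + 33 + 153 = 479
COOP3 = 293 / 479 = 0.6117

61.2%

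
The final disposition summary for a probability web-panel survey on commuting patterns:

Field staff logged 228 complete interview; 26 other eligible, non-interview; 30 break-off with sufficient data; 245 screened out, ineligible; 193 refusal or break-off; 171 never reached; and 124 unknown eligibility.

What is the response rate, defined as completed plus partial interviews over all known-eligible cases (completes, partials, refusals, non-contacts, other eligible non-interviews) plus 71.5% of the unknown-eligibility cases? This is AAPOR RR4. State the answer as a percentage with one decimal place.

Num = 228 + 30 = 258
Determined eligible = 228 + 30 + 193 + 171 + 26 = 648
e × U = 0.7150 × 124 = 88.66
Denom = 648 + 88.66 = 736.66
RR4 = 258 / 736.66 = 0.3502

35.0%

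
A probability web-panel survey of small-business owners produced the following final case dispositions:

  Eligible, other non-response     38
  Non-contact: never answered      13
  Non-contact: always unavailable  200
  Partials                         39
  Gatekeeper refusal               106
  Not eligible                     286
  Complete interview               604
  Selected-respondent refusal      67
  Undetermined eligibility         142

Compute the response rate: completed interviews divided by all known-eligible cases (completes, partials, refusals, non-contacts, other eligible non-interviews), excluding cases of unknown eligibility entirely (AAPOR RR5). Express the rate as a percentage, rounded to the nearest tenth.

56.6%

Refused = 106 + 67 = 173
Non-contacts = 13 + 200 = 213
Numerator = 604
Denom = 604 + 39 + 173 + 213 + 38 = 1067
RR5 = 604 / 1067 = 0.5661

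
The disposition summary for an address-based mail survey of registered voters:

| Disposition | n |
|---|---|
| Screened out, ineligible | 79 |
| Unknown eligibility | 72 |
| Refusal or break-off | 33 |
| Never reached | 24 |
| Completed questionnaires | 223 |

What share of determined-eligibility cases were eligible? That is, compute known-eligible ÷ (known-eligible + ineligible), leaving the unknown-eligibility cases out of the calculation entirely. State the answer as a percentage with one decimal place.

78.0%

Known eligible → 223 + 33 + 24 = 280
e = 280 / (280 + 79) = 280 / 359 = 0.7799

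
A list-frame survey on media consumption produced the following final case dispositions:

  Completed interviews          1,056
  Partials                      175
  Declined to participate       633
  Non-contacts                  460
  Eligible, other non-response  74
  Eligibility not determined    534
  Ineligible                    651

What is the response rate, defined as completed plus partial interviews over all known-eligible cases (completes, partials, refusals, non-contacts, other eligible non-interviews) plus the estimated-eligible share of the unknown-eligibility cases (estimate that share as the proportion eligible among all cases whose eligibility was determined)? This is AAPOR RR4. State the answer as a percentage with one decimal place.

Num: 1056 + 175 = 1231
Determined eligible: 1056 + 175 + 633 + 460 + 74 = 2398
e = 2398 / (2398 + 651) = 2398 / 3049 = 0.7865
Eligible share of unknowns: 0.7865 × 534 = 419.99
Denom: 2398 + 419.99 = 2817.99
RR4 = 1231 / 2817.99 = 0.4368

43.7%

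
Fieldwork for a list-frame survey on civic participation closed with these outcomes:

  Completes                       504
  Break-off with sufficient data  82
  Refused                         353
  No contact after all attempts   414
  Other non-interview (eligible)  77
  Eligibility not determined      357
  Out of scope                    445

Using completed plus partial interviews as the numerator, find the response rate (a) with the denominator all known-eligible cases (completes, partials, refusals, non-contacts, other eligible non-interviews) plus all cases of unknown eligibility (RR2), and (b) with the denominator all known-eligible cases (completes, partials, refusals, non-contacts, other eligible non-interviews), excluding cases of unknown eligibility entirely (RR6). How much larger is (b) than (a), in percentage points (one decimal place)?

Num: 504 + 82 = 586
Denom: 504 + 82 + 353 + 414 + 77 + 357 = 1787
RR2 = 586 / 1787 = 0.3279
Denom: 504 + 82 + 353 + 414 + 77 = 1430
RR6 = 586 / 1430 = 0.4098
Difference = 40.98 − 32.79 = 8.19 percentage points

8.2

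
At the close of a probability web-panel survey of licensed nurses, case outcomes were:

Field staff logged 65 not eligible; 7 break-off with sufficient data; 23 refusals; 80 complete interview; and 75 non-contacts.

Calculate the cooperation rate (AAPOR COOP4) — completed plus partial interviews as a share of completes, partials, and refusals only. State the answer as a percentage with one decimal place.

Numerator → 80 + 7 = 87
Denominator → 80 + 7 + 23 = 110
COOP4 = 87 / 110 = 0.7909

79.1%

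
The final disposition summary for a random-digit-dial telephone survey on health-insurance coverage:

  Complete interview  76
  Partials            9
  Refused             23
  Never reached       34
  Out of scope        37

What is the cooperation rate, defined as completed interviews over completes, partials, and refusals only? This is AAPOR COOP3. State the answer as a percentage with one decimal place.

Top → 76
Denominator → 76 + 9 + 23 = 108
COOP3 = 76 / 108 = 0.7037

70.4%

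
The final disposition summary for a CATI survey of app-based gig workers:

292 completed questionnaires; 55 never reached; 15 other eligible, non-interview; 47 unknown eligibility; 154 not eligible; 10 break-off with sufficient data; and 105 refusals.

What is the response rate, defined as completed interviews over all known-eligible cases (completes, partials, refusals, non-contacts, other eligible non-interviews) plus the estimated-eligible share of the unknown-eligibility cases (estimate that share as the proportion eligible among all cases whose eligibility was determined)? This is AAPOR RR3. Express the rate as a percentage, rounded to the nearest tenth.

Top → 292
Eligible (known) → 292 + 10 + 105 + 55 + 15 = 477
e = 477 / (477 + 154) = 477 / 631 = 0.7559
Eligible share of unknowns → 0.7559 × 47 = 35.53
Denom → 477 + 35.53 = 512.53
RR3 = 292 / 512.53 = 0.5697

57.0%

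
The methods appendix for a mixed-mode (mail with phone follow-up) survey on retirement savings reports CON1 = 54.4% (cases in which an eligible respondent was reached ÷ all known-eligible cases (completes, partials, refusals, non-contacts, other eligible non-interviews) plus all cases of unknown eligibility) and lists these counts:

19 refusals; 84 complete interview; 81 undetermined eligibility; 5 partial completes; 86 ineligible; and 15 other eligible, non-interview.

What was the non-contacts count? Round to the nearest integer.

22

Top: 84 + 5 + 19 + 15 = 123
CON1 = 123 / D = 0.544
D = 123 / 0.544 = 226.1
Other denominator terms total 204
non-contacts = 226.1 − 204 ≈ 22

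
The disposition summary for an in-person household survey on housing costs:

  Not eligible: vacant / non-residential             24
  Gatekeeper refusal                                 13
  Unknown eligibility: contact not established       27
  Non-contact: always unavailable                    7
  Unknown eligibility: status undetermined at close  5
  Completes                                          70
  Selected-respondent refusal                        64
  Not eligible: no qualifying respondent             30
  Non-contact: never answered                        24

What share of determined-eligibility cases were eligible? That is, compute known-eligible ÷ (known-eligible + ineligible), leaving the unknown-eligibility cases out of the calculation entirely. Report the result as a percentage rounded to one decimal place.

Refusals = 13 + 64 = 77
No contact after all attempts = 24 + 7 = 31
Eligibility not determined = 27 + 5 = 32
Out of scope = 30 + 24 = 54
Determined eligible = 70 + 77 + 31 = 178
e = 178 / (178 + 54) = 178 / 232 = 0.7672

76.7%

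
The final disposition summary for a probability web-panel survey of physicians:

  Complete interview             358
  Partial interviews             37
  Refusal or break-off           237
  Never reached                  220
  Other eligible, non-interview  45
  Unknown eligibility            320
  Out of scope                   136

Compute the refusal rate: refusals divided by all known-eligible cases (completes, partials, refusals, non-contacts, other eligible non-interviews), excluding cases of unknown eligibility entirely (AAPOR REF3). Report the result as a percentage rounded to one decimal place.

26.4%

Numerator → 237
Denominator → 358 + 37 + 237 + 220 + 45 = 897
REF3 = 237 / 897 = 0.2642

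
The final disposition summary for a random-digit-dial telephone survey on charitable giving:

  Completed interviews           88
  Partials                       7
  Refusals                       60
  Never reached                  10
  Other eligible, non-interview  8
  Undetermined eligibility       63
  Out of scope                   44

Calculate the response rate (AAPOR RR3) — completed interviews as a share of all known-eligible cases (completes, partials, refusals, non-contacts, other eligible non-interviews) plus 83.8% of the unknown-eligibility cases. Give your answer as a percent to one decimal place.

Num = 88
Eligible (known) = 88 + 7 + 60 + 10 + 8 = 173
Eligible share of unknowns = 0.8380 × 63 = 52.79
Base = 173 + 52.79 = 225.79
RR3 = 88 / 225.79 = 0.3897

39.0%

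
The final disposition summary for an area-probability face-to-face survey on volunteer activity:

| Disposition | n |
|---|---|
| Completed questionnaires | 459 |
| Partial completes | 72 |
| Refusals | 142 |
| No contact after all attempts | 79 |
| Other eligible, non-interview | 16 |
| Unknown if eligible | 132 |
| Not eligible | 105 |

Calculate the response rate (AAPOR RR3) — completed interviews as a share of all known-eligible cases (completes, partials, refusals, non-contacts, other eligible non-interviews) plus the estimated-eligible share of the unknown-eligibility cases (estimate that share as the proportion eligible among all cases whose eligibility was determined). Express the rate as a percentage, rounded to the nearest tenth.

51.9%

Num → 459
Eligible (known) → 459 + 72 + 142 + 79 + 16 = 768
e = 768 / (768 + 105) = 768 / 873 = 0.8797
e × U → 0.8797 × 132 = 116.12
Base → 768 + 116.12 = 884.12
RR3 = 459 / 884.12 = 0.5192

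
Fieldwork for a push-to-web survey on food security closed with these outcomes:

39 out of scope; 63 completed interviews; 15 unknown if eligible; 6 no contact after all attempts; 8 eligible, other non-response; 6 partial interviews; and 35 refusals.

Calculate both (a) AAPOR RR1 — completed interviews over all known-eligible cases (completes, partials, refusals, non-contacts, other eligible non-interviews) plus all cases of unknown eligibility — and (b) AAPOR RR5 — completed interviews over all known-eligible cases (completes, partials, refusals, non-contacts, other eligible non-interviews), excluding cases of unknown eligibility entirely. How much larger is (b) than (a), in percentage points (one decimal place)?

Num → 63
Base → 63 + 6 + 35 + 6 + 8 + 15 = 133
RR1 = 63 / 133 = 0.4737
Base → 63 + 6 + 35 + 6 + 8 = 118
RR5 = 63 / 118 = 0.5339
Difference = 53.39 − 47.37 = 6.02 percentage points

6.0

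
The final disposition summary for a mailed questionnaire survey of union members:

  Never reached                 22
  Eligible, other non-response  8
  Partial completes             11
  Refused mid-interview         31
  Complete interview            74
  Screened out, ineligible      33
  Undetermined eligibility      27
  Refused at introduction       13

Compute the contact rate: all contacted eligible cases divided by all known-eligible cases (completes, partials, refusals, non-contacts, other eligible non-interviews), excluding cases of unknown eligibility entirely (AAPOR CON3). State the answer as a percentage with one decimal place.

Declined to participate = 13 + 31 = 44
Numerator: 74 + 11 + 44 + 8 = 137
Denom: 74 + 11 + 44 + 22 + 8 = 159
CON3 = 137 / 159 = 0.8616

86.2%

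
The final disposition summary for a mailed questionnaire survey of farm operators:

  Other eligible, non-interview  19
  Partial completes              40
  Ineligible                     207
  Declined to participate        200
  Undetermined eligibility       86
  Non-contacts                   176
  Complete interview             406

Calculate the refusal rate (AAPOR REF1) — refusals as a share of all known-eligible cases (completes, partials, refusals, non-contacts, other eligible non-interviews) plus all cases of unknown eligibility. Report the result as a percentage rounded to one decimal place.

21.6%

Numerator: 200
Base: 406 + 40 + 200 + 176 + 19 + 86 = 927
REF1 = 200 / 927 = 0.2157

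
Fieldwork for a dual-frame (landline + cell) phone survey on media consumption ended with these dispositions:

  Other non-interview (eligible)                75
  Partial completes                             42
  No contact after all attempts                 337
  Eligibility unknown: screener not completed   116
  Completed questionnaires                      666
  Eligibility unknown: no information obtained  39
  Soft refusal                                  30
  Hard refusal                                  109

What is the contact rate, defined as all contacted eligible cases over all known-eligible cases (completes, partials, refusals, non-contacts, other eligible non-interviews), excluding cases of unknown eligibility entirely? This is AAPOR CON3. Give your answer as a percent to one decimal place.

73.2%

Declined to participate = 109 + 30 = 139
Undetermined eligibility = 116 + 39 = 155
Num: 666 + 42 + 139 + 75 = 922
Base: 666 + 42 + 139 + 337 + 75 = 1259
CON3 = 922 / 1259 = 0.7323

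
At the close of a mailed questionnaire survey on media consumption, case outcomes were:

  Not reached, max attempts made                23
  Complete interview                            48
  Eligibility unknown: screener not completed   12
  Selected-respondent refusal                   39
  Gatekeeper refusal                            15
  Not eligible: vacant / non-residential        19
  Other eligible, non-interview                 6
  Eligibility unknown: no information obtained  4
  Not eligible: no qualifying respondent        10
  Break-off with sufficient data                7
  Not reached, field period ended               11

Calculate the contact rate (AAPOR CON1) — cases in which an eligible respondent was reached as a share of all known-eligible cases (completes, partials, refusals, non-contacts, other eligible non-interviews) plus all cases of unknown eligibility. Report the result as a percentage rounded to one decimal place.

69.7%

Refused = 15 + 39 = 54
No answer / not reached = 11 + 23 = 34
Eligibility not determined = 12 + 4 = 16
Screened out, ineligible = 10 + 19 = 29
Numerator: 48 + 7 + 54 + 6 = 115
Base: 48 + 7 + 54 + 34 + 6 + 16 = 165
CON1 = 115 / 165 = 0.6970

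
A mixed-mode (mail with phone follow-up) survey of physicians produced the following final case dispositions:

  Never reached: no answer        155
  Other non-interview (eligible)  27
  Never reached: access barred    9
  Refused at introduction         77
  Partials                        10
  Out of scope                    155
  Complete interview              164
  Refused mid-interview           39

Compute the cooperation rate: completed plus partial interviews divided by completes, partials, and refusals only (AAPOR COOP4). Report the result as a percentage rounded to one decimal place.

Refusals = 77 + 39 = 116
Non-contacts = 155 + 9 = 164
Num: 164 + 10 = 174
Base: 164 + 10 + 116 = 290
COOP4 = 174 / 290 = 0.6000

60.0%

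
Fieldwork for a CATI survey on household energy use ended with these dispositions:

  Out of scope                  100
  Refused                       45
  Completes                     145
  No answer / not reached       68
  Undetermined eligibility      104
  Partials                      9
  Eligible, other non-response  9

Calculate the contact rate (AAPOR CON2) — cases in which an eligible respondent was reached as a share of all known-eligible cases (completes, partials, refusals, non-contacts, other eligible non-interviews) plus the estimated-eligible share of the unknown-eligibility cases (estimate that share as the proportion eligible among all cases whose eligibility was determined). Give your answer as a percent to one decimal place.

59.0%

Num = 145 + 9 + 45 + 9 = 208
Known eligible = 145 + 9 + 45 + 68 + 9 = 276
e = 276 / (276 + 100) = 276 / 376 = 0.7340
Eligible share of unknowns = 0.7340 × 104 = 76.34
Denominator = 276 + 76.34 = 352.34
CON2 = 208 / 352.34 = 0.5903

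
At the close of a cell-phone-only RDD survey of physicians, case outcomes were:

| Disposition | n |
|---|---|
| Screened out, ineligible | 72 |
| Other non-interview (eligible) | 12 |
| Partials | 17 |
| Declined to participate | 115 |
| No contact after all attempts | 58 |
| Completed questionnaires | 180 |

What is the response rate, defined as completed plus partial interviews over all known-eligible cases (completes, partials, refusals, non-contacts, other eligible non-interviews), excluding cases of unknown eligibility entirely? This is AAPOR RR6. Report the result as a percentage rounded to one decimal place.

51.6%

Num = 180 + 17 = 197
Base = 180 + 17 + 115 + 58 + 12 = 382
RR6 = 197 / 382 = 0.5157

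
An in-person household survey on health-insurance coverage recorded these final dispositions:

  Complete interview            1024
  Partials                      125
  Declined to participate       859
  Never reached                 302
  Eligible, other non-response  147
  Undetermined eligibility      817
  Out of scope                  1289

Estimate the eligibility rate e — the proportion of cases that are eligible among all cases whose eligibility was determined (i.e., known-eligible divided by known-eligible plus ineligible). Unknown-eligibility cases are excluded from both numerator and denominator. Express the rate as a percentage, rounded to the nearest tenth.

65.6%

Eligible (known) → 1024 + 125 + 859 + 302 + 147 = 2457
e = 2457 / (2457 + 1289) = 2457 / 3746 = 0.6559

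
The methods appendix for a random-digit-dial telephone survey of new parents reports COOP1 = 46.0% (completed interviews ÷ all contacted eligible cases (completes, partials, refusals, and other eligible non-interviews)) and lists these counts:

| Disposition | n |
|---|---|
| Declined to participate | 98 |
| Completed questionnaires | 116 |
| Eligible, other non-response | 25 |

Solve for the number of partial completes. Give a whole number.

13

COOP1 = 116 / D = 0.460
D = 116 / 0.460 = 252.2
Remaining denominator categories sum to 239
partial completes = 252.2 − 239 ≈ 13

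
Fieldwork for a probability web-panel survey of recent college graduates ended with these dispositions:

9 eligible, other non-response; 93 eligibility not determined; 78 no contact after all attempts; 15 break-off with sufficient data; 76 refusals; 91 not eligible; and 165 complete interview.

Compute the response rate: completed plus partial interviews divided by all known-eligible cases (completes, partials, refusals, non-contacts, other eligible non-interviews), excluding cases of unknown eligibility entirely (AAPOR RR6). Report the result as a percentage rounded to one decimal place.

52.5%

Num: 165 + 15 = 180
Denom: 165 + 15 + 76 + 78 + 9 = 343
RR6 = 180 / 343 = 0.5248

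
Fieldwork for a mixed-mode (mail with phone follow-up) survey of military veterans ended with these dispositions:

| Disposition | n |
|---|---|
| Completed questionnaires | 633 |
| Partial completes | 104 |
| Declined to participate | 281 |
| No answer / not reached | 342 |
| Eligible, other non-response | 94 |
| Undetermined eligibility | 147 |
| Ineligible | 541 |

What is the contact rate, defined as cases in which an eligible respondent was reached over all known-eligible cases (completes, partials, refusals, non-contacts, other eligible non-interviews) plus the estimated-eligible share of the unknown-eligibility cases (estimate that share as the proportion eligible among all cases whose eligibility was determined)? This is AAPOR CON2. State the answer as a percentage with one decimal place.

71.2%

Numerator → 633 + 104 + 281 + 94 = 1112
Eligible (known) → 633 + 104 + 281 + 342 + 94 = 1454
e = 1454 / (1454 + 541) = 1454 / 1995 = 0.7288
Eligible share of unknowns → 0.7288 × 147 = 107.13
Denominator → 1454 + 107.13 = 1561.13
CON2 = 1112 / 1561.13 = 0.7123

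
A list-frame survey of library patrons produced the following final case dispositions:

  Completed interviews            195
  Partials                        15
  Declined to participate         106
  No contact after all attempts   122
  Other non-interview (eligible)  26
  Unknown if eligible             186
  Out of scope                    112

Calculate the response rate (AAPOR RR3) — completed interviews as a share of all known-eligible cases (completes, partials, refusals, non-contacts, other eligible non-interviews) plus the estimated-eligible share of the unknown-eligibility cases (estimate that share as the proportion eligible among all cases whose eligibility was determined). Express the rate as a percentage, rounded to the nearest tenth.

31.8%

Num → 195
Eligible (known) → 195 + 15 + 106 + 122 + 26 = 464
e = 464 / (464 + 112) = 464 / 576 = 0.8056
Estimated eligible among unknowns → 0.8056 × 186 = 149.84
Base → 464 + 149.84 = 613.84
RR3 = 195 / 613.84 = 0.3177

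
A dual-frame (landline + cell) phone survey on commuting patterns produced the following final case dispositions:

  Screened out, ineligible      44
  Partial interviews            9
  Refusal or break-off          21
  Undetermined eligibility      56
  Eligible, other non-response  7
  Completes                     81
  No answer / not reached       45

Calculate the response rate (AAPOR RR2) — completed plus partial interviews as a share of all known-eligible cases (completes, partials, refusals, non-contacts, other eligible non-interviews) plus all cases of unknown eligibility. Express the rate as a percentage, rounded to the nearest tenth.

41.1%

Num → 81 + 9 = 90
Denom → 81 + 9 + 21 + 45 + 7 + 56 = 219
RR2 = 90 / 219 = 0.4110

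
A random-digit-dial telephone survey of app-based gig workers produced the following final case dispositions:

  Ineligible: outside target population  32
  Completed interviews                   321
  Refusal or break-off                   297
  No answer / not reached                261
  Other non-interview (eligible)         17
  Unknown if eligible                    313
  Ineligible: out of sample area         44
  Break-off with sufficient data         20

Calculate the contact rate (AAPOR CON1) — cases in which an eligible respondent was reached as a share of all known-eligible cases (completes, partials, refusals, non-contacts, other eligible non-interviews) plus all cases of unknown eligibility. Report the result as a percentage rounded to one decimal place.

Ineligible = 32 + 44 = 76
Num = 321 + 20 + 297 + 17 = 655
Denom = 321 + 20 + 297 + 261 + 17 + 313 = 1229
CON1 = 655 / 1229 = 0.5330

53.3%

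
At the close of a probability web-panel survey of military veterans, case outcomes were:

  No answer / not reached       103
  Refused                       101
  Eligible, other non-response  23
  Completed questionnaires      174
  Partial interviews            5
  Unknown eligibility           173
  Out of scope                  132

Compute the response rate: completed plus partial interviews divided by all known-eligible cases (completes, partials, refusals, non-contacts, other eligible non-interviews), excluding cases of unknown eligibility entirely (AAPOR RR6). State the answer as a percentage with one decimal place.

Numerator = 174 + 5 = 179
Denom = 174 + 5 + 101 + 103 + 23 = 406
RR6 = 179 / 406 = 0.4409

44.1%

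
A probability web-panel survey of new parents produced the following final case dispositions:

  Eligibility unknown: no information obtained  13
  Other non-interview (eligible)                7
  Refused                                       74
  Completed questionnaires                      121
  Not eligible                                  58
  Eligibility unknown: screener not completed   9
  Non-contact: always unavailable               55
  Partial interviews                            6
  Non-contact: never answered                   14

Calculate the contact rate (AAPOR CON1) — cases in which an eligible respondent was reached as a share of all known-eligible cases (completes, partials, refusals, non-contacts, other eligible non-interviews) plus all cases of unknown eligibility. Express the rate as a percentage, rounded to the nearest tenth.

Never reached = 14 + 55 = 69
Unknown eligibility = 9 + 13 = 22
Numerator = 121 + 6 + 74 + 7 = 208
Base = 121 + 6 + 74 + 69 + 7 + 22 = 299
CON1 = 208 / 299 = 0.6957

69.6%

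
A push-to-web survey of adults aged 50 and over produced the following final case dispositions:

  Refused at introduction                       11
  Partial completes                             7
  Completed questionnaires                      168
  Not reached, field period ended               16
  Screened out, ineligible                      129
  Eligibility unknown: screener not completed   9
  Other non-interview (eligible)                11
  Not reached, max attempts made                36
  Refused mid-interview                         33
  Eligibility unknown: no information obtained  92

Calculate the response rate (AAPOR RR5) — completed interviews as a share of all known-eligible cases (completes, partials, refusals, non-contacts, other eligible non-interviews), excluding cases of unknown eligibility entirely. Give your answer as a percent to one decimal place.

Declined to participate = 11 + 33 = 44
Never reached = 16 + 36 = 52
Unknown if eligible = 9 + 92 = 101
Numerator → 168
Denom → 168 + 7 + 44 + 52 + 11 = 282
RR5 = 168 / 282 = 0.5957

59.6%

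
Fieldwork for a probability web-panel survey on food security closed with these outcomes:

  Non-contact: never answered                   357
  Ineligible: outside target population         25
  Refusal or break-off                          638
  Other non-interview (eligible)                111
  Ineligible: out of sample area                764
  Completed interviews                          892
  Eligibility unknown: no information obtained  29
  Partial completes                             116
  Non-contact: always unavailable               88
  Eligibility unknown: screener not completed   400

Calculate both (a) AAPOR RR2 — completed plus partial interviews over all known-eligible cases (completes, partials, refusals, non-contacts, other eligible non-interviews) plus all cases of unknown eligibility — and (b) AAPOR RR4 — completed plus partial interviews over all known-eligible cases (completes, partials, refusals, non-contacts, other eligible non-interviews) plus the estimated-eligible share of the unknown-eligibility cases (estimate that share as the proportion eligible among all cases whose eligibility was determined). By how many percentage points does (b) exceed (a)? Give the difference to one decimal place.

No answer / not reached = 357 + 88 = 445
Undetermined eligibility = 400 + 29 = 429
Screened out, ineligible = 25 + 764 = 789
Num = 892 + 116 = 1008
Base = 892 + 116 + 638 + 445 + 111 + 429 = 2631
RR2 = 1008 / 2631 = 0.3831
Eligible (known) = 892 + 116 + 638 + 445 + 111 = 2202
e = 2202 / (2202 + 789) = 2202 / 2991 = 0.7362
e × U = 0.7362 × 429 = 315.83
Base = 2202 + 315.83 = 2517.83
RR4 = 1008 / 2517.83 = 0.4003
Difference = 40.03 − 38.31 = 1.72 percentage points

1.7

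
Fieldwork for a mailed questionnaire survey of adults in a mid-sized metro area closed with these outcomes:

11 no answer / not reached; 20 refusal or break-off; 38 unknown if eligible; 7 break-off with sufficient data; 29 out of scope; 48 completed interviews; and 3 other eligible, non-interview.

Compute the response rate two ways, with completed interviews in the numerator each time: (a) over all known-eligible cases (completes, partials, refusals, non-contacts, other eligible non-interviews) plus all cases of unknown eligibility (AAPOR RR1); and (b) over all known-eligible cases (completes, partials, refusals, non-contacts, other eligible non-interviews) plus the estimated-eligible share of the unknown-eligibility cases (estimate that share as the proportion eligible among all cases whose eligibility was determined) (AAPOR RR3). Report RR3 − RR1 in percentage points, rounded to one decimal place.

Numerator: 48
Denominator: 48 + 7 + 20 + 11 + 3 + 38 = 127
RR1 = 48 / 127 = 0.3780
Eligible (known): 48 + 7 + 20 + 11 + 3 = 89
e = 89 / (89 + 29) = 89 / 118 = 0.7542
Estimated eligible among unknowns: 0.7542 × 38 = 28.66
Denominator: 89 + 28.66 = 117.66
RR3 = 48 / 117.66 = 0.4080
Difference = 40.80 − 37.80 = 3.00 percentage points

3.0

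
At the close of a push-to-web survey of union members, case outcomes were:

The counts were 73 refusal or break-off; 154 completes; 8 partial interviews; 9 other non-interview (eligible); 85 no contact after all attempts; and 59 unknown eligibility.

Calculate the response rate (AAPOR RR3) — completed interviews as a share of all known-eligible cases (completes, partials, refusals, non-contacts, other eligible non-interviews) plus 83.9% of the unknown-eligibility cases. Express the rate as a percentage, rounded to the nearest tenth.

40.7%

Num = 154
Determined eligible = 154 + 8 + 73 + 85 + 9 = 329
e × U = 0.8390 × 59 = 49.50
Denominator = 329 + 49.50 = 378.50
RR3 = 154 / 378.50 = 0.4069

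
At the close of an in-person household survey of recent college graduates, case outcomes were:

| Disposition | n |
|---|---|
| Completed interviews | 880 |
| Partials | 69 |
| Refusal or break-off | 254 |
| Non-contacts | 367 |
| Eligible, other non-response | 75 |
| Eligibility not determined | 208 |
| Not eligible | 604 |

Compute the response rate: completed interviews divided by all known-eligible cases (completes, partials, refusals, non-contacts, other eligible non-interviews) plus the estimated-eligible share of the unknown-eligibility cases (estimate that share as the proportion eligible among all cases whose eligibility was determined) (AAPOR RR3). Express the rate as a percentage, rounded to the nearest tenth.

49.0%

Numerator = 880
Determined eligible = 880 + 69 + 254 + 367 + 75 = 1645
e = 1645 / (1645 + 604) = 1645 / 2249 = 0.7314
Eligible share of unknowns = 0.7314 × 208 = 152.13
Base = 1645 + 152.13 = 1797.13
RR3 = 880 / 1797.13 = 0.4897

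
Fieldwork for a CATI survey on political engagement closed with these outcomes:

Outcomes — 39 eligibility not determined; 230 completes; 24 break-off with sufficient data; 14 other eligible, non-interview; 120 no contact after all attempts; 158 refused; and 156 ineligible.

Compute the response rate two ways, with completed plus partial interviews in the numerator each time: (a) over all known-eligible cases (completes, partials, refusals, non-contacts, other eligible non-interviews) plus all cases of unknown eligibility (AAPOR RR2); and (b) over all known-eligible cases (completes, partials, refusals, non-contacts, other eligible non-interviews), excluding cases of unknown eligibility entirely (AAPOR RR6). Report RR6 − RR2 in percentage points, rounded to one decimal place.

3.1

Num → 230 + 24 = 254
Base → 230 + 24 + 158 + 120 + 14 + 39 = 585
RR2 = 254 / 585 = 0.4342
Base → 230 + 24 + 158 + 120 + 14 = 546
RR6 = 254 / 546 = 0.4652
Difference = 46.52 − 43.42 = 3.10 percentage points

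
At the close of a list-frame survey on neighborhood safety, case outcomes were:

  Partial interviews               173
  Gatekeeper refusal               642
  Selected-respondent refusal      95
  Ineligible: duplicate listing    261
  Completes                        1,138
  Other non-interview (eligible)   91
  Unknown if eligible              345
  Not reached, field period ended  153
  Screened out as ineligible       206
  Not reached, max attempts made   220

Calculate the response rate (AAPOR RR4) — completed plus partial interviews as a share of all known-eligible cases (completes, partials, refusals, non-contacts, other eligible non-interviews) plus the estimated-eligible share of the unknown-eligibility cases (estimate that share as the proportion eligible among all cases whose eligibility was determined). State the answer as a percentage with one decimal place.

Refusals = 642 + 95 = 737
Non-contacts = 153 + 220 = 373
Not eligible = 206 + 261 = 467
Top = 1138 + 173 = 1311
Known eligible = 1138 + 173 + 737 + 373 + 91 = 2512
e = 2512 / (2512 + 467) = 2512 / 2979 = 0.8432
Eligible share of unknowns = 0.8432 × 345 = 290.90
Denom = 2512 + 290.90 = 2802.90
RR4 = 1311 / 2802.90 = 0.4677

46.8%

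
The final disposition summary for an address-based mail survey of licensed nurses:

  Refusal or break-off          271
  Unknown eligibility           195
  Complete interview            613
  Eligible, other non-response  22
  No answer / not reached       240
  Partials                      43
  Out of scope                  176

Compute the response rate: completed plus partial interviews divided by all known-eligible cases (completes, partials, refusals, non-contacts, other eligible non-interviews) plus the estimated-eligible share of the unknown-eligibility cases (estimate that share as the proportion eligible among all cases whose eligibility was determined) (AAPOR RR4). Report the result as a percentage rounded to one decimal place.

48.3%

Num = 613 + 43 = 656
Determined eligible = 613 + 43 + 271 + 240 + 22 = 1189
e = 1189 / (1189 + 176) = 1189 / 1365 = 0.8711
e × U = 0.8711 × 195 = 169.86
Denom = 1189 + 169.86 = 1358.86
RR4 = 656 / 1358.86 = 0.4828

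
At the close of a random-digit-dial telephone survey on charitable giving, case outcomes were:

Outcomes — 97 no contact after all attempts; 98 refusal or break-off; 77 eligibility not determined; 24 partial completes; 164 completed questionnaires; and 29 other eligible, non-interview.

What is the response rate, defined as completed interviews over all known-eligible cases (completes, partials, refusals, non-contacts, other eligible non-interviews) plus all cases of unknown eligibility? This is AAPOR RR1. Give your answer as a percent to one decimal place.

Numerator = 164
Base = 164 + 24 + 98 + 97 + 29 + 77 = 489
RR1 = 164 / 489 = 0.3354

33.5%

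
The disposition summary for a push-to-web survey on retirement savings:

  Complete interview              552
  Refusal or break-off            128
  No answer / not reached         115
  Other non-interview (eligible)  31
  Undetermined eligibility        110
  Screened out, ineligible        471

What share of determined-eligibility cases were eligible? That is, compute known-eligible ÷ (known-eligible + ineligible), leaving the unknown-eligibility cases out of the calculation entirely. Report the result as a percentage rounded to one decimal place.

63.7%

Determined eligible: 552 + 128 + 115 + 31 = 826
e = 826 / (826 + 471) = 826 / 1297 = 0.6369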